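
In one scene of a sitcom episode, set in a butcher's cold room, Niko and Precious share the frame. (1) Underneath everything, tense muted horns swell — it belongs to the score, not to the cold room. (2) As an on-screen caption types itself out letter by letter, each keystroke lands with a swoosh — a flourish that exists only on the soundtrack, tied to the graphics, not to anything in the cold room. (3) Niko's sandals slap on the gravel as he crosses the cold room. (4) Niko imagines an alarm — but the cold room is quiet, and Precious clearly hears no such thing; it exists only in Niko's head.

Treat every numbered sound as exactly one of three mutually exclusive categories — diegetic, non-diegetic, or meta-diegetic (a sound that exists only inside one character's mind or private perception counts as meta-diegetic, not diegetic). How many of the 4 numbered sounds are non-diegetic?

2

Sound (1): nothing in the cold room produces it and the characters don't hear it — pure soundtrack, so non-diegetic.
(2) is non-diegetic: the caption isn't part of the story world, so neither is the sound tied to it.
(3) it's the physical sound of Niko moving in the space → diegetic.
(4) is meta-diegetic: subjective to Niko: the cold room is silent and Precious hears nothing.
Non-diegetic: (1), (2) — that's 2.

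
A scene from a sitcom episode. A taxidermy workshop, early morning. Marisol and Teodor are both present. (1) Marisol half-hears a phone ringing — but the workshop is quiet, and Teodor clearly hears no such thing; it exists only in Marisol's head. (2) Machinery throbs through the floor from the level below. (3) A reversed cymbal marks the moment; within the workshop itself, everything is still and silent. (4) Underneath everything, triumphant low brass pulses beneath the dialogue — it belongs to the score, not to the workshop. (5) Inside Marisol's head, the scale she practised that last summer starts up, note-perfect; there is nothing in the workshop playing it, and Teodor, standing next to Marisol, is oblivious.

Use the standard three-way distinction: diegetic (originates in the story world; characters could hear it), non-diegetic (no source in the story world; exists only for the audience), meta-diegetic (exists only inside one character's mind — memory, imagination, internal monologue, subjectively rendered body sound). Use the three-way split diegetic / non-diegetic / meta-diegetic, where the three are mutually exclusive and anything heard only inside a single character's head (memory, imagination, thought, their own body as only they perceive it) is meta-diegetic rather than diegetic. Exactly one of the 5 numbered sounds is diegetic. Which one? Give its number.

2

(1) is meta-diegetic: Marisol alone 'hears' it — an imagined sound, not present in the space.
(2) is diegetic: it's the actual ambient sound of the location.
Sound (3): it's a sound-design accent with no in-world source; no one in the scene can hear it, so non-diegetic.
(4) is non-diegetic: it has no source in the story world and no character can hear it — it's underscore.
Sound (5): remembered music, private to Marisol — Teodor is oblivious because it isn't in the room, so meta-diegetic.
Only (2) is diegetic.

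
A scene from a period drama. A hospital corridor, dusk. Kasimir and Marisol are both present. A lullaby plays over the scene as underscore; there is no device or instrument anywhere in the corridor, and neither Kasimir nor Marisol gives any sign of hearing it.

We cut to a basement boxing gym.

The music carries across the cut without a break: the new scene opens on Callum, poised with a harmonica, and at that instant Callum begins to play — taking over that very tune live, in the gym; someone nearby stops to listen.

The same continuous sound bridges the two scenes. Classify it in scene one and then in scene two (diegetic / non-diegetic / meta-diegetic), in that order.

Scene one: there's no in-world source anywhere and no character hears it — underscore for the audience only → non-diegetic.
Scene two: from the moment Callum starts playing, the tune is being performed on a harmonica inside the story world and another character hears it → diegetic.

non-diegetic, diegetic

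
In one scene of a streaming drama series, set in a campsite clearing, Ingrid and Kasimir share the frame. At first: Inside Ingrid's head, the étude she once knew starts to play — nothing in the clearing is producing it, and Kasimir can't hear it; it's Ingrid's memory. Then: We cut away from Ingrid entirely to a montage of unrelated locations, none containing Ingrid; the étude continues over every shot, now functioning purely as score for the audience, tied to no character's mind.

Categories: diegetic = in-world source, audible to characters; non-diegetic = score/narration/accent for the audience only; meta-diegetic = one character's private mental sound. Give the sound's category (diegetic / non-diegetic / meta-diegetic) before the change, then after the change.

meta-diegetic, non-diegetic

Before the change: the music lives inside Ingrid's mind alone; Kasimir can't hear it → meta-diegetic.
After the change: once it plays over shots Ingrid isn't in, detached from any character's subjectivity, it's conventional underscore → non-diegetic.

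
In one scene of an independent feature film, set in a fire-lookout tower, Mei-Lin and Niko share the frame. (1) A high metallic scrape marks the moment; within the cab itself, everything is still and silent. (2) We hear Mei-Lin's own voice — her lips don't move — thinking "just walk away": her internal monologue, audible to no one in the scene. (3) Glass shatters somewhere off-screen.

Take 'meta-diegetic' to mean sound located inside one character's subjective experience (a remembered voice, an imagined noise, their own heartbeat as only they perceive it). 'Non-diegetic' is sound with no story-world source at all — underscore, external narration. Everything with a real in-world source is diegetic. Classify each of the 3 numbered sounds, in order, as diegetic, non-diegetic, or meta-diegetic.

non-diegetic, meta-diegetic, diegetic

Sound (1): an editorial stinger — it belongs to the cut, not the story world, so non-diegetic.
(2) is meta-diegetic: it's Mei-Lin's unspoken thought, heard only by the audience via her subjectivity.
(3) glass is a real object/event in the scene's world → diegetic.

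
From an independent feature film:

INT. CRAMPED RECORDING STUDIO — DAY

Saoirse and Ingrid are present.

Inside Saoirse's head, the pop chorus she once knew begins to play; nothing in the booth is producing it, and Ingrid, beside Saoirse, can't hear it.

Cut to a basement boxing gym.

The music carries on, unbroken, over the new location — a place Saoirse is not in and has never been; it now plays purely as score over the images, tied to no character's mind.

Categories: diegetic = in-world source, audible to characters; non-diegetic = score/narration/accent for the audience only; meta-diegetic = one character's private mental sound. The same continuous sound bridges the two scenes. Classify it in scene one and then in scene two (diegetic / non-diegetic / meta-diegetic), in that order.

meta-diegetic, non-diegetic

Scene one: the music exists only inside Saoirse's mind; Ingrid can't hear it → meta-diegetic.
Scene two: it's detached from Saoirse entirely and plays over unrelated images with no in-world source — conventional underscore → non-diegetic.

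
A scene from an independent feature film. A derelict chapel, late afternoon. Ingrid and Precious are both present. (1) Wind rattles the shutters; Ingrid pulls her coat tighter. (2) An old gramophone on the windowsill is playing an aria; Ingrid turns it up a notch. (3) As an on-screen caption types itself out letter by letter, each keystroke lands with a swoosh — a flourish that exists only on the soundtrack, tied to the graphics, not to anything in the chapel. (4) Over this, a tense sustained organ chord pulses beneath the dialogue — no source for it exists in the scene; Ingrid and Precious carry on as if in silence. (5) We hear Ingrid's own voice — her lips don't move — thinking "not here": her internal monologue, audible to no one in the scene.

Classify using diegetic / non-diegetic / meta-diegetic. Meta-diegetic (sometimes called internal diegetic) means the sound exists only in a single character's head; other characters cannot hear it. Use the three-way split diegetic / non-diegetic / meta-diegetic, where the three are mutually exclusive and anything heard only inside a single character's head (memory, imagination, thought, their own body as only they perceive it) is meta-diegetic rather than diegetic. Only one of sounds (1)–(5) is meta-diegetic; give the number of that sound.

Sound (1): wind is part of the location's real environment, so diegetic.
(2) is diegetic: an old gramophone is a physical source in the scene and Ingrid reacts to it.
(3) is non-diegetic: it accompanies on-screen graphics, not anything inside the story world.
Sound (4): score with no on-screen or off-screen source; it exists for the audience alone, so non-diegetic.
(5) is meta-diegetic: Ingrid's thought-voice: a private mental sound no other character can hear.
Only (5) is meta-diegetic.

5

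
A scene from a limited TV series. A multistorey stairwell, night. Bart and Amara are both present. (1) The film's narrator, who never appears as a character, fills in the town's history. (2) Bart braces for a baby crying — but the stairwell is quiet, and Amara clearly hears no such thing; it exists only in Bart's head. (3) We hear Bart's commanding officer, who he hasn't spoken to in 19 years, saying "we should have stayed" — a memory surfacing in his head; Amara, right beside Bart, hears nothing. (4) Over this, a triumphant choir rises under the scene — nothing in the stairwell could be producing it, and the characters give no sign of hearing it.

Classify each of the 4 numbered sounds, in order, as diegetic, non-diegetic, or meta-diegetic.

(1) the narrator exists outside the story world, addressing only the audience → non-diegetic.
(2) Bart alone 'hears' it — an imagined sound, not present in the space → meta-diegetic.
(3) the voice is a memory playing only inside Bart's mind; Amara can't hear it → meta-diegetic.
Sound (4): score with no on-screen or off-screen source; it exists for the audience alone, so non-diegetic.

non-diegetic, meta-diegetic, meta-diegetic, non-diegetic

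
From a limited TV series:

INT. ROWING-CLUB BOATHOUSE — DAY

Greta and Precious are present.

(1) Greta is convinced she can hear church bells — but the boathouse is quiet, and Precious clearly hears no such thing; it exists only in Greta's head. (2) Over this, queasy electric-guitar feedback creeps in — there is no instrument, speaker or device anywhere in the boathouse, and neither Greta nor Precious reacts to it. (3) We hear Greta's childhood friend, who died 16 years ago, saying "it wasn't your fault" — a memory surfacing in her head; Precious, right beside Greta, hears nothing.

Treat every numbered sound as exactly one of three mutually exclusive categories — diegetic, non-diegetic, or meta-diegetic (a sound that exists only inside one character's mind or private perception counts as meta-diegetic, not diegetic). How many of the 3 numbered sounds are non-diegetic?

(1) is meta-diegetic: Greta alone 'hears' it — an imagined sound, not present in the space.
(2) is non-diegetic: it has no source in the story world and no character can hear it — it's underscore.
Sound (3): a remembered line, private to Greta — not present in the room, not audible to Precious, so meta-diegetic.
So 1 of the 3 is non-diegetic: (2).

1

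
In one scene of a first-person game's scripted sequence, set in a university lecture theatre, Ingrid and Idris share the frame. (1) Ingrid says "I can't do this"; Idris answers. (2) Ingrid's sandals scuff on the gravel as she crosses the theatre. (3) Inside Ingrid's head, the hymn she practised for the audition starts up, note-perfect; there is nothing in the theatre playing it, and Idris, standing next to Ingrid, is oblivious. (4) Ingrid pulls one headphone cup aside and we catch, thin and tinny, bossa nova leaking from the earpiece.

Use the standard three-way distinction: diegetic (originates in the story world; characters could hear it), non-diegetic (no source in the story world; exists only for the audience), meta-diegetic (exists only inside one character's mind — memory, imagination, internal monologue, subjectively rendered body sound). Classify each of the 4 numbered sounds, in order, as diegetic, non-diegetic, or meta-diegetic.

diegetic, diegetic, meta-diegetic, diegetic

Sound (1): on-screen dialogue — Ingrid speaks and Idris is there to hear, so diegetic.
(2) is diegetic: a character's body making contact with the set — an in-world sound.
Sound (3): remembered music, private to Ingrid — Idris is oblivious because it isn't in the room, so meta-diegetic.
(4) it's leaking from a physical pair of headphones in the scene → diegetic.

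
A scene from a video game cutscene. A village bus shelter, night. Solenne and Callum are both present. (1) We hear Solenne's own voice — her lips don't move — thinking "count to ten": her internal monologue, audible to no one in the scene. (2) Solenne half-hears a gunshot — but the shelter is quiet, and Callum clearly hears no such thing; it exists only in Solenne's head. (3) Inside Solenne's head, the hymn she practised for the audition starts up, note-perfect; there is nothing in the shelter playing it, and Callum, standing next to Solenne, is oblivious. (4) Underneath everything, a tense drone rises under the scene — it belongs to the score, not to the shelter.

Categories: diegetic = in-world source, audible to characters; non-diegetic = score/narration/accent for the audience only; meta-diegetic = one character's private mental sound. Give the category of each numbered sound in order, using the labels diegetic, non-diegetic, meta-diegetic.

meta-diegetic, meta-diegetic, meta-diegetic, non-diegetic

(1) is meta-diegetic: it's Solenne's unspoken thought, heard only by the audience via her subjectivity.
(2) subjective to Solenne: the shelter is silent and Callum hears nothing → meta-diegetic.
(3) the music is a memory playing inside Solenne's mind alone; no real-world source, Callum can't hear it → meta-diegetic.
(4) is non-diegetic: nothing in the shelter produces it and the characters don't hear it — pure soundtrack.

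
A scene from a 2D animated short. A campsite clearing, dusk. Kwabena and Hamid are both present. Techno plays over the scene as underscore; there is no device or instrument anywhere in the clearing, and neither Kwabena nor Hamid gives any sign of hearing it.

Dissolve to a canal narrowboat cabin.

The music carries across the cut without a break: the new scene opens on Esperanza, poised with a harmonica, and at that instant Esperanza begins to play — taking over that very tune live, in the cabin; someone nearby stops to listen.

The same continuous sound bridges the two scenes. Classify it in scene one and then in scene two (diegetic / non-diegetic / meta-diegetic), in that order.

Scene one: there's no in-world source anywhere and no character hears it — underscore for the audience only → non-diegetic.
Scene two: from the moment Esperanza starts playing, the tune is being performed on a harmonica inside the story world and another character hears it → diegetic.

non-diegetic, diegetic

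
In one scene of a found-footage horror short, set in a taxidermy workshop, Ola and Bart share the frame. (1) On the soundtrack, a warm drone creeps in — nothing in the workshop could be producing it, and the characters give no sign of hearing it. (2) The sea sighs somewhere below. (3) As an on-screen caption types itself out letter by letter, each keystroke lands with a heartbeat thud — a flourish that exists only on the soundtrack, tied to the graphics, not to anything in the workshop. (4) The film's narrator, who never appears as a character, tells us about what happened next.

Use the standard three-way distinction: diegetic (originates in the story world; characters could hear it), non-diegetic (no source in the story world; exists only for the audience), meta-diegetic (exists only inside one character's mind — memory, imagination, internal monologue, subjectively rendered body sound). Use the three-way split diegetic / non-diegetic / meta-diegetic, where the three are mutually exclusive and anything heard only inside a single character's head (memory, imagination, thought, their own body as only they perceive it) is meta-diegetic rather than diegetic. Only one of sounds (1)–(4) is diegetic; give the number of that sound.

(1) is non-diegetic: score with no on-screen or off-screen source; it exists for the audience alone.
(2) is diegetic: ambient/room sound belonging to the story's physical space.
Sound (3): sound married to a title/caption — outside the diegesis by definition, so non-diegetic.
(4) is non-diegetic: the narrator exists outside the story world, addressing only the audience.
Only (2) is diegetic.

2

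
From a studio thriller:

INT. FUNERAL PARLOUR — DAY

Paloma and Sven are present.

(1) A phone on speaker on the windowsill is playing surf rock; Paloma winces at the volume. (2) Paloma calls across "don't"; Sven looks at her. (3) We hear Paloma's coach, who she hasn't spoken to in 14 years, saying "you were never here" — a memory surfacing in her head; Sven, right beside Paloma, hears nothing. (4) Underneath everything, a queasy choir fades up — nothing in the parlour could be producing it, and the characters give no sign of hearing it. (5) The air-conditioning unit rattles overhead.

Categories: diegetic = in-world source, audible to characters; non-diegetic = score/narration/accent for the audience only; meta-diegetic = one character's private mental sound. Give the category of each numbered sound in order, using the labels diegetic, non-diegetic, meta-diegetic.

diegetic, diegetic, meta-diegetic, non-diegetic, diegetic

(1) the music comes from an on-screen device that Paloma responds to → diegetic.
Sound (2): spoken by a character present in the story world, so diegetic.
(3) the voice is a memory playing only inside Paloma's mind; Sven can't hear it → meta-diegetic.
(4) nothing in the parlour produces it and the characters don't hear it — pure soundtrack → non-diegetic.
Sound (5): ambient/room sound belonging to the story's physical space, so diegetic.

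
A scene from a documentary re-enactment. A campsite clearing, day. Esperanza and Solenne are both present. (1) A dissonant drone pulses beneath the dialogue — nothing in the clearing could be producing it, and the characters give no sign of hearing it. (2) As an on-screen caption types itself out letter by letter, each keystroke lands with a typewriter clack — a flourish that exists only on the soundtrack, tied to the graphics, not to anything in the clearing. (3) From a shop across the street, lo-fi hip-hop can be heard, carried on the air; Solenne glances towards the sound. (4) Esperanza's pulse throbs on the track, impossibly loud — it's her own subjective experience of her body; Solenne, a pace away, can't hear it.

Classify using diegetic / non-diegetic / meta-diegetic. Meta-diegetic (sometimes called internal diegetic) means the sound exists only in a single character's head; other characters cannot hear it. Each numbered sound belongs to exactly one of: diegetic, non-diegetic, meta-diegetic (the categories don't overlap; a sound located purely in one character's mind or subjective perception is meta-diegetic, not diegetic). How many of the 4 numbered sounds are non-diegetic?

Sound (1): score with no on-screen or off-screen source; it exists for the audience alone, so non-diegetic.
(2) is non-diegetic: the caption isn't part of the story world, so neither is the sound tied to it.
Sound (3): it's coming from a shop across the street — a location within the story world — and Solenne reacts, so diegetic.
(4) is meta-diegetic: a subjective body sound — Esperanza's private perception, inaudible to Solenne.
Non-diegetic: (1), (2) — that's 2.

2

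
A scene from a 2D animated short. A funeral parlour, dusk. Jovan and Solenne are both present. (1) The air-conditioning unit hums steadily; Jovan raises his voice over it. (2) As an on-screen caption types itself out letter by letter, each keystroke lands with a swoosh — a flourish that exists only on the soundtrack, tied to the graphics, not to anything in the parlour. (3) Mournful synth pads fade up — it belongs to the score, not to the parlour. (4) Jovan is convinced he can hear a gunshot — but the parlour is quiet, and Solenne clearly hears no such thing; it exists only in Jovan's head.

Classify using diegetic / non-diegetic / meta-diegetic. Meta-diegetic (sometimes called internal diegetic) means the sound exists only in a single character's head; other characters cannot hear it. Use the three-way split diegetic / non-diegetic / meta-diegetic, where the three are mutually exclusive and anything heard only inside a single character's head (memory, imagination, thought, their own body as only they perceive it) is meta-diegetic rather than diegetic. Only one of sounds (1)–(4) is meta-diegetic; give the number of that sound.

4

(1) ambient/room sound belonging to the story's physical space → diegetic.
(2) is non-diegetic: sound married to a title/caption — outside the diegesis by definition.
(3) score with no on-screen or off-screen source; it exists for the audience alone → non-diegetic.
(4) is meta-diegetic: Jovan alone 'hears' it — an imagined sound, not present in the space.
Only (4) is meta-diegetic.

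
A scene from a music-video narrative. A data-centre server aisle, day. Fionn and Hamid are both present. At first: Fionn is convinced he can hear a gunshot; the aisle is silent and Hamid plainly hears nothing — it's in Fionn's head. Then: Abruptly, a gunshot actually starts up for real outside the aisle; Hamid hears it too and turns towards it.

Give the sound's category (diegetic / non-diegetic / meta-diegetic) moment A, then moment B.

Moment A: only Fionn 'hears' it — imagined, in his mind → meta-diegetic.
Moment B: now there's a real external source and Hamid hears it too — in the story world → diegetic.

meta-diegetic, diegetic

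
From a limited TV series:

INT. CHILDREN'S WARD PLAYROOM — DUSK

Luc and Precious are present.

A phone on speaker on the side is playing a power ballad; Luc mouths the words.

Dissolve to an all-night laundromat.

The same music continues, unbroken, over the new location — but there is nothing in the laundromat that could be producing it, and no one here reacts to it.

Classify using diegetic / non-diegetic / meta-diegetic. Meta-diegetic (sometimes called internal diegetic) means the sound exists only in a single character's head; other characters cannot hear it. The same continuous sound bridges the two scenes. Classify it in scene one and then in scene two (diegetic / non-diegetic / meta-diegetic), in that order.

Scene one: a phone on speaker is an on-screen source and Luc reacts to it → diegetic.
Scene two: there is no source in the laundromat and no one hears it — it's now underscore → non-diegetic.

diegetic, non-diegetic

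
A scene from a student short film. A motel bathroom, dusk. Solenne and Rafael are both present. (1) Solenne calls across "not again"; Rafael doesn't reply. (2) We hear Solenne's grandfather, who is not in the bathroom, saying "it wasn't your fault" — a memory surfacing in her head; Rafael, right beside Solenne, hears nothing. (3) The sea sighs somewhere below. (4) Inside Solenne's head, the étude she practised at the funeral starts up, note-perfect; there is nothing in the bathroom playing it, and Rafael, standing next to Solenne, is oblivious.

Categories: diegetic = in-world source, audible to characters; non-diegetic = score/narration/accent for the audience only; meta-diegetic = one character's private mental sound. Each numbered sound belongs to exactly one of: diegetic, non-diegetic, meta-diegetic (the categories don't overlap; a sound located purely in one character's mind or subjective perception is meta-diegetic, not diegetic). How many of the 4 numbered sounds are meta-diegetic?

(1) spoken by a character present in the story world → diegetic.
(2) is meta-diegetic: a remembered line, private to Solenne — not present in the room, not audible to Rafael.
Sound (3): it's the actual ambient sound of the location, so diegetic.
(4) is meta-diegetic: remembered music, private to Solenne — Rafael is oblivious because it isn't in the room.
Meta-diegetic: (2), (4) — that's 2.

2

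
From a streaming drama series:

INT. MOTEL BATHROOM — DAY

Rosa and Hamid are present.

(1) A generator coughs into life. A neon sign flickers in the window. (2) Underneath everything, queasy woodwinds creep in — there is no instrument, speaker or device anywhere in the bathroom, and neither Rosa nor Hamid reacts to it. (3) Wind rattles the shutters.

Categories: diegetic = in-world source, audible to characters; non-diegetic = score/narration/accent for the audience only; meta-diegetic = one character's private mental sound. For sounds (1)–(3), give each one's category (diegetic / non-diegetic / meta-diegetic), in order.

diegetic, non-diegetic, diegetic

(1) the sound comes from a generator physically present in the location → diegetic.
(2) score with no on-screen or off-screen source; it exists for the audience alone → non-diegetic.
(3) it's the actual ambient sound of the location → diegetic.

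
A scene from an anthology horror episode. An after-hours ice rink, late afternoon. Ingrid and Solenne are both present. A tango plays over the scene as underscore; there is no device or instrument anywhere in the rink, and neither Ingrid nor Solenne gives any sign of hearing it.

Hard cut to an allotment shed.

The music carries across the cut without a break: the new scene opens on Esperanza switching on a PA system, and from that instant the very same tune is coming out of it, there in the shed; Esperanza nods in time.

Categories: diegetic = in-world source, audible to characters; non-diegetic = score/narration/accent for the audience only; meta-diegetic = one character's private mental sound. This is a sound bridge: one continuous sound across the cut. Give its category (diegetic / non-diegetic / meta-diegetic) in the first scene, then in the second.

non-diegetic, diegetic

Scene one: there's no in-world source anywhere and no character hears it — underscore for the audience only → non-diegetic.
Scene two: once Esperanza turns on a PA system, the music has a real source in the story world and Esperanza reacts to it → diegetic.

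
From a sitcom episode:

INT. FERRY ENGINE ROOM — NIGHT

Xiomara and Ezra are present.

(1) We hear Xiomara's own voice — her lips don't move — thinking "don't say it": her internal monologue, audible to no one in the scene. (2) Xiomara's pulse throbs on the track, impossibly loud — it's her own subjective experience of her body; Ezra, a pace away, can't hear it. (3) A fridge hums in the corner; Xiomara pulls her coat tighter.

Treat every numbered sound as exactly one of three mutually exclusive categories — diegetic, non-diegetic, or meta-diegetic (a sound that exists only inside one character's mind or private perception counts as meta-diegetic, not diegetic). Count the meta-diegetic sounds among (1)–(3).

2

(1) is meta-diegetic: Xiomara's thought-voice: a private mental sound no other character can hear.
(2) it's Xiomara's internal bodily sensation rendered as sound; only Xiomara 'hears' it → meta-diegetic.
(3) is diegetic: a fridge is part of the location's real environment.
So 2 of the 3 are meta-diegetic: (1), (2).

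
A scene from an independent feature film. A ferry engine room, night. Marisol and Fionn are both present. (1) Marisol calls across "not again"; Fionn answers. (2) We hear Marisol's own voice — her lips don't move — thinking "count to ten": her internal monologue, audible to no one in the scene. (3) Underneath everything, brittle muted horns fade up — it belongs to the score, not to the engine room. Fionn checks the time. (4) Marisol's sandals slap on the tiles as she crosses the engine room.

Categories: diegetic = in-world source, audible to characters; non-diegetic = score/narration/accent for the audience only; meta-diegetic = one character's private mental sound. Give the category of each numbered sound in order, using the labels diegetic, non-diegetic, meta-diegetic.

diegetic, meta-diegetic, non-diegetic, diegetic

(1) is diegetic: spoken by a character present in the story world.
Sound (2): internal monologue — inside Marisol's mind, not spoken into the scene, so meta-diegetic.
(3) nothing in the engine room produces it and the characters don't hear it — pure soundtrack → non-diegetic.
(4) Marisol's footsteps are produced in the story world → diegetic.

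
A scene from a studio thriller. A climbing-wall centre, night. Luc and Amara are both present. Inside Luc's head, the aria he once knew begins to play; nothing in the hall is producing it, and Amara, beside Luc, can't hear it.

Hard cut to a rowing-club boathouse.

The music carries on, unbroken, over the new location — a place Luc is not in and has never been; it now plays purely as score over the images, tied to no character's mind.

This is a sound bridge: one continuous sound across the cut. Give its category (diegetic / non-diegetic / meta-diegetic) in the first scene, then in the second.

meta-diegetic, non-diegetic

Scene one: the music exists only inside Luc's mind; Amara can't hear it → meta-diegetic.
Scene two: it's detached from Luc entirely and plays over unrelated images with no in-world source — conventional underscore → non-diegetic.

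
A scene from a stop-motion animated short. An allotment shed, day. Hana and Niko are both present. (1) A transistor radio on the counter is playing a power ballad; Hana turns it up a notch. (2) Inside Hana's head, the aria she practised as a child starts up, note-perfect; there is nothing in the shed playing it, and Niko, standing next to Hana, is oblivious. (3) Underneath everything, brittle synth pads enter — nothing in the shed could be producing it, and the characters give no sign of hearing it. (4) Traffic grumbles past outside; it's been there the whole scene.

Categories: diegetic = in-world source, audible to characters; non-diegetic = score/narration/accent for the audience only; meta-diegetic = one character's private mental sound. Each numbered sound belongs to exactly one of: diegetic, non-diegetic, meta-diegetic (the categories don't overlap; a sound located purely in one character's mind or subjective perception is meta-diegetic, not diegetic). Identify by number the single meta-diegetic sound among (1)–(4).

2

(1) the music comes from an on-screen device that Hana responds to → diegetic.
Sound (2): remembered music, private to Hana — Niko is oblivious because it isn't in the room, so meta-diegetic.
(3) score with no on-screen or off-screen source; it exists for the audience alone → non-diegetic.
Sound (4): traffic is part of the location's real environment, so diegetic.
Only (2) is meta-diegetic.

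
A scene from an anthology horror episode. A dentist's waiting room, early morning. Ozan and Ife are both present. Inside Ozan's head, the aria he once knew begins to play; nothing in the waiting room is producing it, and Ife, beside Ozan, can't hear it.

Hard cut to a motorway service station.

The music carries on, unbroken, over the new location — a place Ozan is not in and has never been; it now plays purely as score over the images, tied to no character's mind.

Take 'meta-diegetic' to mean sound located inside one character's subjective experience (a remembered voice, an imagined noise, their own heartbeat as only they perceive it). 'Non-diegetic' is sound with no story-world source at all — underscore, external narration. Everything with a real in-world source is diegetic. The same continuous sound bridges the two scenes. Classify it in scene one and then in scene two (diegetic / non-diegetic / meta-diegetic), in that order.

meta-diegetic, non-diegetic

Scene one: the music exists only inside Ozan's mind; Ife can't hear it → meta-diegetic.
Scene two: it's detached from Ozan entirely and plays over unrelated images with no in-world source — conventional underscore → non-diegetic.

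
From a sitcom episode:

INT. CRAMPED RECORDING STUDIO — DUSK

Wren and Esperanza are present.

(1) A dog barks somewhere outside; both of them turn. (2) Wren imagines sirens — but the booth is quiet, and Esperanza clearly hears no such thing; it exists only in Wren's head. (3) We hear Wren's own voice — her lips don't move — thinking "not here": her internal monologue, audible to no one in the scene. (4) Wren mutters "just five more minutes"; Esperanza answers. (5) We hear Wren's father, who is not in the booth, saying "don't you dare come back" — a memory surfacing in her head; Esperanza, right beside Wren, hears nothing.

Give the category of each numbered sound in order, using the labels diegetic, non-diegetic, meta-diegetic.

(1) the sound comes from a dog physically present in the location → diegetic.
(2) Wren alone 'hears' it — an imagined sound, not present in the space → meta-diegetic.
Sound (3): Wren's thought-voice: a private mental sound no other character can hear, so meta-diegetic.
(4) is diegetic: Wren is a character speaking aloud in the scene.
(5) the voice is a memory playing only inside Wren's mind; Esperanza can't hear it → meta-diegetic.

diegetic, meta-diegetic, meta-diegetic, diegetic, meta-diegetic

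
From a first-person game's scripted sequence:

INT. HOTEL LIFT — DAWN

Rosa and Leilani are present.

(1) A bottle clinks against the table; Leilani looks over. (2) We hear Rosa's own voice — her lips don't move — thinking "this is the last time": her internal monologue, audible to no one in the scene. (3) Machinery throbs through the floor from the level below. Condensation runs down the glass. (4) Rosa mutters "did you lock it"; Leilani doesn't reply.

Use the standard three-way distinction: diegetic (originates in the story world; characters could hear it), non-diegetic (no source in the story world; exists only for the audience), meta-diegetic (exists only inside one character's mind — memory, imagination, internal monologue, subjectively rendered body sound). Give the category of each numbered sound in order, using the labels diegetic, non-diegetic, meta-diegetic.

diegetic, meta-diegetic, diegetic, diegetic

(1) is diegetic: an in-world source (a bottle); characters could hear it.
(2) is meta-diegetic: it's Rosa's unspoken thought, heard only by the audience via her subjectivity.
(3) machinery is part of the location's real environment → diegetic.
(4) Rosa is a character speaking aloud in the scene → diegetic.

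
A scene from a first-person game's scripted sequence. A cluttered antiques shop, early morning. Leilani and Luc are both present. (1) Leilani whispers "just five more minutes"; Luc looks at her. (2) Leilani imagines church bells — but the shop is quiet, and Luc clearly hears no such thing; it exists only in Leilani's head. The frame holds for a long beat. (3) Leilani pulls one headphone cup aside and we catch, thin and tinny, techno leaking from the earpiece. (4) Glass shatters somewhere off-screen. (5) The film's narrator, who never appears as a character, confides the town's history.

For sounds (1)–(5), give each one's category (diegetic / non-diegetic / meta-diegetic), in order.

diegetic, meta-diegetic, diegetic, diegetic, non-diegetic

(1) is diegetic: spoken by a character present in the story world.
(2) subjective to Leilani: the shop is silent and Luc hears nothing → meta-diegetic.
(3) is diegetic: the headphones are an on-screen source.
(4) is diegetic: glass is a real object/event in the scene's world.
(5) the narrator exists outside the story world, addressing only the audience → non-diegetic.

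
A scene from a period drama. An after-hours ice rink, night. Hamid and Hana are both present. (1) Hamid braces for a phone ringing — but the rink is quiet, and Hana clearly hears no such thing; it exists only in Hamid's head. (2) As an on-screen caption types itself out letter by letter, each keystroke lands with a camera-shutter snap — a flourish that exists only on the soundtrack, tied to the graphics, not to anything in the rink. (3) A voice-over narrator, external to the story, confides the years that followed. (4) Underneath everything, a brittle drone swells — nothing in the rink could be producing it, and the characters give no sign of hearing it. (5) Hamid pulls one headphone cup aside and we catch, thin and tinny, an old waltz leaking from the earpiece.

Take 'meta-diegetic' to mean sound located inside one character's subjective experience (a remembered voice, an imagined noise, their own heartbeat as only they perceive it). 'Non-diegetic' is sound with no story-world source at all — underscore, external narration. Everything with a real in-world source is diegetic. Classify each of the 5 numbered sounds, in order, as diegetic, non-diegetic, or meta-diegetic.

(1) is meta-diegetic: subjective to Hamid: the rink is silent and Hana hears nothing.
Sound (2): the caption isn't part of the story world, so neither is the sound tied to it, so non-diegetic.
(3) external voice-over — not a character, not heard by anyone in the scene → non-diegetic.
(4) is non-diegetic: score with no on-screen or off-screen source; it exists for the audience alone.
(5) it's leaking from a physical pair of headphones in the scene → diegetic.

meta-diegetic, non-diegetic, non-diegetic, non-diegetic, diegetic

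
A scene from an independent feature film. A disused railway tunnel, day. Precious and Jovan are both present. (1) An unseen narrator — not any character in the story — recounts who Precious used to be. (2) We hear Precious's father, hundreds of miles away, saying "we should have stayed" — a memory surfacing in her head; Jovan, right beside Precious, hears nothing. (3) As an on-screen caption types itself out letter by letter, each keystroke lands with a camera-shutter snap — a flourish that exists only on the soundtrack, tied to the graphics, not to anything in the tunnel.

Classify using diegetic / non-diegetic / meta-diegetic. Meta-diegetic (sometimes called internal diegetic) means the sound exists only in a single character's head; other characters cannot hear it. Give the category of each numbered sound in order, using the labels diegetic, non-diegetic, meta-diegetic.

non-diegetic, meta-diegetic, non-diegetic

(1) the narrator exists outside the story world, addressing only the audience → non-diegetic.
Sound (2): a remembered line, private to Precious — not present in the room, not audible to Jovan, so meta-diegetic.
(3) the caption isn't part of the story world, so neither is the sound tied to it → non-diegetic.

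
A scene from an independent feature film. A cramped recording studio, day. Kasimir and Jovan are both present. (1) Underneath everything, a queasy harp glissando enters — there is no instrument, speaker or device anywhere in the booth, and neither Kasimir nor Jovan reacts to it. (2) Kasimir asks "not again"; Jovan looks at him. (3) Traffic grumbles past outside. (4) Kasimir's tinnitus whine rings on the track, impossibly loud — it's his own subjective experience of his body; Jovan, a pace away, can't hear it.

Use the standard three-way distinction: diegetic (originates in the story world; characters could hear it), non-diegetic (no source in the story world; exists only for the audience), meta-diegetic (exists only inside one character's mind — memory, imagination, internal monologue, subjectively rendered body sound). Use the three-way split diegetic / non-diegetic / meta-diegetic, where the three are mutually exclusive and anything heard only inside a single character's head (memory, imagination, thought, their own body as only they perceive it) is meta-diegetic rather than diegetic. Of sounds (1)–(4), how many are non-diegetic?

(1) is non-diegetic: score with no on-screen or off-screen source; it exists for the audience alone.
Sound (2): spoken by a character present in the story world, so diegetic.
(3) it's the actual ambient sound of the location → diegetic.
Sound (4): it's Kasimir's internal bodily sensation rendered as sound; only Kasimir 'hears' it, so meta-diegetic.
So 1 of the 4 is non-diegetic: (1).

1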